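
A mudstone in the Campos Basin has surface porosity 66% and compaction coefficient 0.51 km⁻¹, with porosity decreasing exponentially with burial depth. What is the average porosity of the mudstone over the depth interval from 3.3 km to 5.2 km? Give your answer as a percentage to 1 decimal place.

⟨n⟩ = (1/(d₂−d₁)) ∫ n₀ e^(−cd) dd = n₀·(e^(−c·d₁) − e^(−c·d₂)) / (c·(d₂−d₁))
e^(−0.51×3.3) = 0.1858; e^(−0.51×5.2) = 0.0705
⟨n⟩ = 0.66 × (0.1858 − 0.0705) / (0.51 × 1.9) = 0.66 × 0.1190 = 0.0785

7.9%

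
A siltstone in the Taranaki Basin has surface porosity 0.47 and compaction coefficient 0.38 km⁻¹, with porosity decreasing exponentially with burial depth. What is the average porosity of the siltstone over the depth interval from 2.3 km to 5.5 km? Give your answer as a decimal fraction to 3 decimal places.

⟨phi⟩ = (1/(d₂−d₁)) ∫ phi₀ e^(−kd) dd = phi₀·(e^(−k·d₁) − e^(−k·d₂)) / (k·(d₂−d₁))
e^(−0.38×2.3) = 0.4173; e^(−0.38×5.5) = 0.1237
⟨phi⟩ = 0.47 × (0.4173 − 0.1237) / (0.38 × 3.2) = 0.47 × 0.2414 = 0.1135

0.113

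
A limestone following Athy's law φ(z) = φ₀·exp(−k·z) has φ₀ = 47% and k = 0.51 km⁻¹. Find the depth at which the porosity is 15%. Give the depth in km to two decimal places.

2.24 km

Invert Athy's law: z = ln(φ₀/φ) / k
z = ln(0.47/0.15) / 0.51 = ln(3.133) / 0.51 = 1.1421 / 0.51 = 2.239 km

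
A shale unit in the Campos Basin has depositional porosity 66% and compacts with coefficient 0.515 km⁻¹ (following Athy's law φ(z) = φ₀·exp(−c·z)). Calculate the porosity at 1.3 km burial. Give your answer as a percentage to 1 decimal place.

33.8%

φ = φ₀·exp(−c·z) = 0.66 × exp(−0.515 × 1.3) = 0.66 × exp(−0.6695)
  = 0.66 × 0.5120 = 0.3379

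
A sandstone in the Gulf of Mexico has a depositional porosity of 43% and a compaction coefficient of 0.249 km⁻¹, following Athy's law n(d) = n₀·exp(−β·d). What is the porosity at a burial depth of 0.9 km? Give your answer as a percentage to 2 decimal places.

34.37%

n = n₀·exp(−β·d) = 0.43 × exp(−0.249 × 0.9) = 0.43 × exp(−0.2241)
  = 0.43 × 0.7992 = 0.3437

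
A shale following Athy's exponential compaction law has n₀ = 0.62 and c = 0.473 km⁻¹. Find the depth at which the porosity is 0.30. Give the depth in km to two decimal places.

1.53 km

Invert Athy's law: Z = ln(n₀/n) / c
Z = ln(0.62/0.3) / 0.473 = ln(2.067) / 0.473 = 0.7259 / 0.473 = 1.535 km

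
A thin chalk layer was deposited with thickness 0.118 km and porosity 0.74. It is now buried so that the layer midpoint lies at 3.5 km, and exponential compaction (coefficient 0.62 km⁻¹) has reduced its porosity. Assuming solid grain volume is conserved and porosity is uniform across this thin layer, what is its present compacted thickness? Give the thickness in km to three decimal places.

Porosity at 3.5 km: n = 0.74·exp(−0.62×3.5) = 0.0845
Solid-volume conservation: h(1−n) = h₀(1−n₀) ⇒ h = h₀·(1−n₀)/(1−n)
h = 0.118 × (1 − 0.74)/(1 − 0.0845) = 0.118 × 0.2840 = 0.0335 km

0.034 km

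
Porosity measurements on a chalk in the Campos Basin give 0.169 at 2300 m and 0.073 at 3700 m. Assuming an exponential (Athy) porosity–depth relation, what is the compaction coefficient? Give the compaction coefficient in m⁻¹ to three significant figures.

0.000600 m⁻¹

Working in km (1 km = 1000 m; c in km⁻¹ = c in m⁻¹ × 1000):
Athy: φ(d) = φ₀ e^(−cd) ⇒ φ₁/φ₂ = e^{c(d₂−d₁)} ⇒ c = ln(φ₁/φ₂)/(d₂−d₁)
c = ln(0.169/0.073) / (3.7 − 2.3) = ln(2.315) / 1.4 = 0.8394 / 1.4 = 0.5996 km⁻¹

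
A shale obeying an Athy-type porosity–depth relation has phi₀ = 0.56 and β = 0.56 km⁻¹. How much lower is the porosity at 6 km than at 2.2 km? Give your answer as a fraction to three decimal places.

phi(2.2) = 0.56·e^(−0.56×2.2) = 0.1634
phi(6) = 0.56·e^(−0.56×6) = 0.0195
Δphi = 0.1634 − 0.0195 = 0.1439

0.144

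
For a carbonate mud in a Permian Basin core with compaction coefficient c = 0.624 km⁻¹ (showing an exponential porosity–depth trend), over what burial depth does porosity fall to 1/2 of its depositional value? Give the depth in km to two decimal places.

phi/phi₀ = 1/2 ⇒ exp(−c·z) = 1/2 ⇒ z = ln(2) / c
z = 0.6931 / 0.624 = 1.111 km

1.11 km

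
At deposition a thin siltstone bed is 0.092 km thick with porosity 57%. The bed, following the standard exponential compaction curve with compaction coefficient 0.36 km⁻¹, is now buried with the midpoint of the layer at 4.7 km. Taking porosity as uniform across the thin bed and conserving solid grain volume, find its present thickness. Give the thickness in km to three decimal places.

Porosity at 4.7 km: n = 0.57·exp(−0.36×4.7) = 0.1050
Solid-volume conservation: h(1−n) = h₀(1−n₀) ⇒ h = h₀·(1−n₀)/(1−n)
h = 0.092 × (1 − 0.57)/(1 − 0.1050) = 0.092 × 0.4804 = 0.0442 km

0.044 km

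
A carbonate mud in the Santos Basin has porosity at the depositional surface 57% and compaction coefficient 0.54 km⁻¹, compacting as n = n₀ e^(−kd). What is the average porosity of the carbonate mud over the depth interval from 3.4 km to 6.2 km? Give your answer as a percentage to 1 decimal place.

4.7%

⟨n⟩ = (1/(d₂−d₁)) ∫ n₀ e^(−kd) dd = n₀·(e^(−k·d₁) − e^(−k·d₂)) / (k·(d₂−d₁))
e^(−0.54×3.4) = 0.1595; e^(−0.54×6.2) = 0.0352
⟨n⟩ = 0.57 × (0.1595 − 0.0352) / (0.54 × 2.8) = 0.57 × 0.0822 = 0.0469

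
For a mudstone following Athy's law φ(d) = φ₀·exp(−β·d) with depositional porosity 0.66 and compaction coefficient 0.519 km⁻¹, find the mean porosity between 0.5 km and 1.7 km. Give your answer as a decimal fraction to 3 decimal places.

⟨φ⟩ = (1/(d₂−d₁)) ∫ φ₀ e^(−βd) dd = φ₀·(e^(−β·d₁) − e^(−β·d₂)) / (β·(d₂−d₁))
e^(−0.519×0.5) = 0.7714; e^(−0.519×1.7) = 0.4138
⟨φ⟩ = 0.66 × (0.7714 − 0.4138) / (0.519 × 1.2) = 0.66 × 0.5742 = 0.3790

0.379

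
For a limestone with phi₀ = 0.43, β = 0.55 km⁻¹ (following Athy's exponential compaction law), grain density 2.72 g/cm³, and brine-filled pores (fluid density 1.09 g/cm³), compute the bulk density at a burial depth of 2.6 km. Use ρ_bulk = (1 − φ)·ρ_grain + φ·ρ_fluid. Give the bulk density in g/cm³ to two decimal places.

Porosity at depth: phi = 0.43·exp(−0.55×2.6) = 0.43×0.2393 = 0.1029
Bulk density: ρ_b = (1−phi)ρ_g + phi·ρ_f = 0.8971×2.72 + 0.1029×1.09
       = 2.440 + 0.112 = 2.552 g/cm³

2.55 g/cm³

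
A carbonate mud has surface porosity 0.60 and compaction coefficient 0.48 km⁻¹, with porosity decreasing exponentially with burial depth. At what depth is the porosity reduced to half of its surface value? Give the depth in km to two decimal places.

phi/phi₀ = 1/2 ⇒ exp(−β·Z) = 1/2 ⇒ Z = ln(2) / β
Z = 0.6931 / 0.48 = 1.444 km

1.44 km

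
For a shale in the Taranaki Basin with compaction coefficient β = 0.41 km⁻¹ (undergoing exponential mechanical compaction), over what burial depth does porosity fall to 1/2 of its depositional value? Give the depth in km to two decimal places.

1.69 km

n/n₀ = 1/2 ⇒ exp(−β·z) = 1/2 ⇒ z = ln(2) / β
z = 0.6931 / 0.41 = 1.691 km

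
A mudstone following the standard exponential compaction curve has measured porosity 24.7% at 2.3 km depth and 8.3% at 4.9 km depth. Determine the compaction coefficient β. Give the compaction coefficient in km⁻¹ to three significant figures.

0.419 km⁻¹

Athy: n(Z) = n₀ e^(−βZ) ⇒ n₁/n₂ = e^{β(Z₂−Z₁)} ⇒ β = ln(n₁/n₂)/(Z₂−Z₁)
β = ln(0.247/0.083) / (4.9 − 2.3) = ln(2.976) / 2.6 = 1.0905 / 2.6 = 0.4194 km⁻¹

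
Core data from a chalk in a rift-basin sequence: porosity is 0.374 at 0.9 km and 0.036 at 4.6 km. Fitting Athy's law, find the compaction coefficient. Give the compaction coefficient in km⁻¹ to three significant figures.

Athy: φ(d) = φ₀ e^(−kd) ⇒ φ₁/φ₂ = e^{k(d₂−d₁)} ⇒ k = ln(φ₁/φ₂)/(d₂−d₁)
k = ln(0.374/0.036) / (4.6 − 0.9) = ln(10.39) / 3.7 = 2.3407 / 3.7 = 0.6326 km⁻¹

0.633 km⁻¹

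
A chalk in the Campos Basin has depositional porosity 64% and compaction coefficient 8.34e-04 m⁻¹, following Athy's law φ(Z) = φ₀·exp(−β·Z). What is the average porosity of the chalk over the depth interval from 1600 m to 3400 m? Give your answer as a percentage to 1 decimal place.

Working in km (1 km = 1000 m; β in km⁻¹ = β in m⁻¹ × 1000):
⟨φ⟩ = (1/(Z₂−Z₁)) ∫ φ₀ e^(−βZ) dZ = φ₀·(e^(−β·Z₁) − e^(−β·Z₂)) / (β·(Z₂−Z₁))
e^(−0.834×1.6) = 0.2633; e^(−0.834×3.4) = 0.0587
⟨φ⟩ = 0.64 × (0.2633 − 0.0587) / (0.834 × 1.8) = 0.64 × 0.1363 = 0.0872

8.7%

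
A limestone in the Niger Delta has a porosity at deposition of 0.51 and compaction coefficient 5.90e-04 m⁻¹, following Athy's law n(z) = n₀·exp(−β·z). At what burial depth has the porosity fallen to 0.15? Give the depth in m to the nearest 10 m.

Working in km (1 km = 1000 m; β in km⁻¹ = β in m⁻¹ × 1000):
Invert Athy's law: z = ln(n₀/n) / β
z = ln(0.51/0.15) / 0.59 = ln(3.4) / 0.59 = 1.2238 / 0.59 = 2.074 km

2070 m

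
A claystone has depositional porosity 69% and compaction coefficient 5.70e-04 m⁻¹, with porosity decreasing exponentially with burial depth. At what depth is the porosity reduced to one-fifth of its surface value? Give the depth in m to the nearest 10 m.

2820 m

Working in km (1 km = 1000 m; k in km⁻¹ = k in m⁻¹ × 1000):
phi/phi₀ = 1/5 ⇒ exp(−k·z) = 1/5 ⇒ z = ln(5) / k
z = 1.6094 / 0.57 = 2.824 km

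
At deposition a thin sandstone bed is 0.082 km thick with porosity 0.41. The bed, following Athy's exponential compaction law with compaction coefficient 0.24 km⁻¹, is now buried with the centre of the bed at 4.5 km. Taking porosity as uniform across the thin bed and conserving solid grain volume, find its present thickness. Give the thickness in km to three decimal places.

0.056 km

Porosity at 4.5 km: phi = 0.41·exp(−0.24×4.5) = 0.1392
Solid-volume conservation: h(1−phi) = h₀(1−phi₀) ⇒ h = h₀·(1−phi₀)/(1−phi)
h = 0.082 × (1 − 0.41)/(1 − 0.1392) = 0.082 × 0.6854 = 0.0562 km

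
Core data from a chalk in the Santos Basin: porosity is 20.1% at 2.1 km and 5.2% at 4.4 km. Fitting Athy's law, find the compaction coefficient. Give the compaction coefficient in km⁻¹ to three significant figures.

0.588 km⁻¹

Athy: φ(d) = φ₀ e^(−cd) ⇒ φ₁/φ₂ = e^{c(d₂−d₁)} ⇒ c = ln(φ₁/φ₂)/(d₂−d₁)
c = ln(0.201/0.052) / (4.4 − 2.1) = ln(3.865) / 2.3 = 1.3521 / 2.3 = 0.5879 km⁻¹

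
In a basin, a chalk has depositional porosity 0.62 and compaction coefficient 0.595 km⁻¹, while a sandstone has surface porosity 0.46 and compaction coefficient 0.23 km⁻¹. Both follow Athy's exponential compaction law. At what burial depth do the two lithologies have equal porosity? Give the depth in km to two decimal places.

0.82 km

Set phi₀ₐ e^(−cₐZ) = phi₀ᵦ e^(−cᵦZ) ⇒ ln(phi₀ₐ/phi₀ᵦ) = (cₐ − cᵦ)·Z
Z = ln(0.62/0.46) / (0.595 − 0.23) = 0.2985 / 0.365 = 0.818 km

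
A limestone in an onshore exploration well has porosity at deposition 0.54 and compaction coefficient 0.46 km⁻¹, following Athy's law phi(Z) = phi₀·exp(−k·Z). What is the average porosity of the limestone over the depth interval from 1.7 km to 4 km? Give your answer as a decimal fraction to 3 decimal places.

⟨phi⟩ = (1/(Z₂−Z₁)) ∫ phi₀ e^(−kZ) dZ = phi₀·(e^(−k·Z₁) − e^(−k·Z₂)) / (k·(Z₂−Z₁))
e^(−0.46×1.7) = 0.4575; e^(−0.46×4) = 0.1588
⟨phi⟩ = 0.54 × (0.4575 − 0.1588) / (0.46 × 2.3) = 0.54 × 0.2823 = 0.1524

0.152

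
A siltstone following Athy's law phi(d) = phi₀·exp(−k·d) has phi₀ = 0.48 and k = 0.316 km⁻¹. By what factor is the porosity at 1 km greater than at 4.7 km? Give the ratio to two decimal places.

phi(d₁)/phi(d₂) = e^(−k·d₁)/e^(−k·d₂) = e^{k(d₂−d₁)}
= exp(0.316 × 3.7) = exp(1.169) = 3.2194

3.22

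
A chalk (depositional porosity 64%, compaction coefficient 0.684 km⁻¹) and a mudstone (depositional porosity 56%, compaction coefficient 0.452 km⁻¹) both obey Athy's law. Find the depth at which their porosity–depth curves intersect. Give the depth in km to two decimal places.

Set φ₀ₐ e^(−βₐd) = φ₀ᵦ e^(−βᵦd) ⇒ ln(φ₀ₐ/φ₀ᵦ) = (βₐ − βᵦ)·d
d = ln(0.64/0.56) / (0.684 − 0.452) = 0.1335 / 0.232 = 0.576 km

0.58 km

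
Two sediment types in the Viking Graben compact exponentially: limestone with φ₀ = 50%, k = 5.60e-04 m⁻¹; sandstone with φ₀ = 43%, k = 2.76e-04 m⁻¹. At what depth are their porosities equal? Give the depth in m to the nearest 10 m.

530 m

Working in km (1 km = 1000 m; k in km⁻¹ = k in m⁻¹ × 1000):
Set φ₀ₐ e^(−kₐZ) = φ₀ᵦ e^(−kᵦZ) ⇒ ln(φ₀ₐ/φ₀ᵦ) = (kₐ − kᵦ)·Z
Z = ln(0.5/0.43) / (0.56 − 0.276) = 0.1508 / 0.284 = 0.531 km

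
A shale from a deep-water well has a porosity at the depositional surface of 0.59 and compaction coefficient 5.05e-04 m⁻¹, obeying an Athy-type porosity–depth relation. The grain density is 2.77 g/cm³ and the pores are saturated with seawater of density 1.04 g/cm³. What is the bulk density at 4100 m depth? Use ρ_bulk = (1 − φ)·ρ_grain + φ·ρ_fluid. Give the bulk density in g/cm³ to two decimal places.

2.64 g/cm³

Working in km (1 km = 1000 m; c in km⁻¹ = c in m⁻¹ × 1000):
Porosity at depth: φ = 0.59·exp(−0.505×4.1) = 0.59×0.1261 = 0.0744
Bulk density: ρ_b = (1−φ)ρ_g + φ·ρ_f = 0.9256×2.77 + 0.0744×1.04
       = 2.564 + 0.077 = 2.641 g/cm³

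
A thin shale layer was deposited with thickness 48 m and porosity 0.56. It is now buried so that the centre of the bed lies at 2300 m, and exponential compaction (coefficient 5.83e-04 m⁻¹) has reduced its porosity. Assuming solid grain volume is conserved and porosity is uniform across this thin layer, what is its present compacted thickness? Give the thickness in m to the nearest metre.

25 m

Working in km (1 km = 1000 m; c in km⁻¹ = c in m⁻¹ × 1000):
Porosity at 2.3 km: n = 0.56·exp(−0.583×2.3) = 0.1465
Solid-volume conservation: h(1−n) = h₀(1−n₀) ⇒ h = h₀·(1−n₀)/(1−n)
h = 0.048 × (1 − 0.56)/(1 − 0.1465) = 0.048 × 0.5155 = 0.0247 km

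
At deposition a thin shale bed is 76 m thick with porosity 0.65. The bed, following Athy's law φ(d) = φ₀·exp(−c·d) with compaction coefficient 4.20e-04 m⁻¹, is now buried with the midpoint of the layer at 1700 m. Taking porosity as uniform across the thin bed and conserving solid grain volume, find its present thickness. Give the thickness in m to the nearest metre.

Working in km (1 km = 1000 m; c in km⁻¹ = c in m⁻¹ × 1000):
Porosity at 1.7 km: φ = 0.65·exp(−0.42×1.7) = 0.3183
Solid-volume conservation: h(1−φ) = h₀(1−φ₀) ⇒ h = h₀·(1−φ₀)/(1−φ)
h = 0.076 × (1 − 0.65)/(1 − 0.3183) = 0.076 × 0.5134 = 0.0390 km

39 m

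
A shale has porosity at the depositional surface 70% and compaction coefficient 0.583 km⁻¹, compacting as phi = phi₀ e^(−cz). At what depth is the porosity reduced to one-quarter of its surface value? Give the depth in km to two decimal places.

phi/phi₀ = 1/4 ⇒ exp(−c·z) = 1/4 ⇒ z = ln(4) / c
z = 1.3863 / 0.583 = 2.378 km

2.38 km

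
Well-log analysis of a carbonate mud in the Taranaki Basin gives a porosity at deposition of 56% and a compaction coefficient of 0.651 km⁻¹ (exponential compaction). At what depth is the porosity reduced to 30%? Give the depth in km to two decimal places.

Invert Athy's law: z = ln(φ₀/φ) / c
z = ln(0.56/0.3) / 0.651 = ln(1.867) / 0.651 = 0.6242 / 0.651 = 0.959 km

0.96 km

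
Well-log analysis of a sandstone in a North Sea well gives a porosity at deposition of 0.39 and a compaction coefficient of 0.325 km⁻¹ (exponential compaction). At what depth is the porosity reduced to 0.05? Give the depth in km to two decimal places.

6.32 km

Invert Athy's law: Z = ln(φ₀/φ) / c
Z = ln(0.39/0.05) / 0.325 = ln(7.8) / 0.325 = 2.0541 / 0.325 = 6.320 km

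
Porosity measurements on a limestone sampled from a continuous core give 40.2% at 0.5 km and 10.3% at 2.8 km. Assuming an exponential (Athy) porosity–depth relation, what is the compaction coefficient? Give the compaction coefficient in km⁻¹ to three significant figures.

0.592 km⁻¹

Athy: φ(Z) = φ₀ e^(−kZ) ⇒ φ₁/φ₂ = e^{k(Z₂−Z₁)} ⇒ k = ln(φ₁/φ₂)/(Z₂−Z₁)
k = ln(0.402/0.103) / (2.8 − 0.5) = ln(3.903) / 2.3 = 1.3617 / 2.3 = 0.5921 km⁻¹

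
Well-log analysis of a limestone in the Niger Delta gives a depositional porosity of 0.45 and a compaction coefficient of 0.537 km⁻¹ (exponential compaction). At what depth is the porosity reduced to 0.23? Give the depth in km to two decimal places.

1.25 km

Invert Athy's law: Z = ln(phi₀/phi) / c
Z = ln(0.45/0.23) / 0.537 = ln(1.957) / 0.537 = 0.6712 / 0.537 = 1.250 km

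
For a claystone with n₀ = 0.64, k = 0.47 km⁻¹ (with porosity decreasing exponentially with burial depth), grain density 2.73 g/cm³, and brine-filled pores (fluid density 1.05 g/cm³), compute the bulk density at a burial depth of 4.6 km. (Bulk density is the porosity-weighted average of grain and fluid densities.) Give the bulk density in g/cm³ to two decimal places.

2.61 g/cm³

Porosity at depth: n = 0.64·exp(−0.47×4.6) = 0.64×0.1151 = 0.0737
Bulk density: ρ_b = (1−n)ρ_g + n·ρ_f = 0.9263×2.73 + 0.0737×1.05
       = 2.529 + 0.077 = 2.606 g/cm³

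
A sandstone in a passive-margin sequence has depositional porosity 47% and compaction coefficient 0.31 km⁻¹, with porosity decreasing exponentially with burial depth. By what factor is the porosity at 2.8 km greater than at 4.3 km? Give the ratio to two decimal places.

1.59

n(z₁)/n(z₂) = e^(−k·z₁)/e^(−k·z₂) = e^{k(z₂−z₁)}
= exp(0.31 × 1.5) = exp(0.465) = 1.5920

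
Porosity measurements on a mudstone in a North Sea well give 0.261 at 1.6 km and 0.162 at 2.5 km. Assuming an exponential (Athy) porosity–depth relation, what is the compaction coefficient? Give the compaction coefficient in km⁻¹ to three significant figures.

Athy: φ(Z) = φ₀ e^(−cZ) ⇒ φ₁/φ₂ = e^{c(Z₂−Z₁)} ⇒ c = ln(φ₁/φ₂)/(Z₂−Z₁)
c = ln(0.261/0.162) / (2.5 − 1.6) = ln(1.611) / 0.9 = 0.4769 / 0.9 = 0.5299 km⁻¹

0.530 km⁻¹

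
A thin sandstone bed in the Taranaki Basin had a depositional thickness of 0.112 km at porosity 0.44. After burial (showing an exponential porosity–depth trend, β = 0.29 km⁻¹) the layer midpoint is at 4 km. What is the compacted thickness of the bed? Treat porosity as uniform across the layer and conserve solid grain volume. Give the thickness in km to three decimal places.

0.073 km

Porosity at 4 km: phi = 0.44·exp(−0.29×4) = 0.1379
Solid-volume conservation: h(1−phi) = h₀(1−phi₀) ⇒ h = h₀·(1−phi₀)/(1−phi)
h = 0.112 × (1 − 0.44)/(1 − 0.1379) = 0.112 × 0.6496 = 0.0728 km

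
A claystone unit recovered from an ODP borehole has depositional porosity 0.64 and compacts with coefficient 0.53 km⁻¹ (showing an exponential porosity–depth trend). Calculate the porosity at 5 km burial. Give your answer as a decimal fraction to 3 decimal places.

0.045

φ = φ₀·exp(−k·d) = 0.64 × exp(−0.53 × 5) = 0.64 × exp(−2.65)
  = 0.64 × 0.0707 = 0.0452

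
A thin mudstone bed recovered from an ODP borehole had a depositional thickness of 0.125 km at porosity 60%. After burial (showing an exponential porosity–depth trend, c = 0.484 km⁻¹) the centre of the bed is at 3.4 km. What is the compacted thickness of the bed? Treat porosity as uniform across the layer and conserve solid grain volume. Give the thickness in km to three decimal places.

0.057 km

Porosity at 3.4 km: φ = 0.6·exp(−0.484×3.4) = 0.1157
Solid-volume conservation: h(1−φ) = h₀(1−φ₀) ⇒ h = h₀·(1−φ₀)/(1−φ)
h = 0.125 × (1 − 0.6)/(1 − 0.1157) = 0.125 × 0.4524 = 0.0565 km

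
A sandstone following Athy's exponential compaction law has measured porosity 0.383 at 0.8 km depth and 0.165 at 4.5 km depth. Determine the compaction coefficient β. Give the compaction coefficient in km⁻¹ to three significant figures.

Athy: phi(d) = phi₀ e^(−βd) ⇒ phi₁/phi₂ = e^{β(d₂−d₁)} ⇒ β = ln(phi₁/phi₂)/(d₂−d₁)
β = ln(0.383/0.165) / (4.5 − 0.8) = ln(2.321) / 3.7 = 0.8421 / 3.7 = 0.2276 km⁻¹

0.228 km⁻¹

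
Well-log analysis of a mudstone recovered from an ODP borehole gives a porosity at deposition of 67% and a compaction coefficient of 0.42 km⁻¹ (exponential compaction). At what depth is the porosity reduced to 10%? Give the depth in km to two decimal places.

4.53 km

Invert Athy's law: d = ln(φ₀/φ) / c
d = ln(0.67/0.1) / 0.42 = ln(6.7) / 0.42 = 1.9021 / 0.42 = 4.529 km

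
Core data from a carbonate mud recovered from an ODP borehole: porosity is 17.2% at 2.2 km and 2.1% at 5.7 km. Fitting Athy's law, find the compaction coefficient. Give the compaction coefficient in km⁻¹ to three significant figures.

Athy: n(z) = n₀ e^(−cz) ⇒ n₁/n₂ = e^{c(z₂−z₁)} ⇒ c = ln(n₁/n₂)/(z₂−z₁)
c = ln(0.172/0.021) / (5.7 − 2.2) = ln(8.19) / 3.5 = 2.1030 / 3.5 = 0.6008 km⁻¹

0.601 km⁻¹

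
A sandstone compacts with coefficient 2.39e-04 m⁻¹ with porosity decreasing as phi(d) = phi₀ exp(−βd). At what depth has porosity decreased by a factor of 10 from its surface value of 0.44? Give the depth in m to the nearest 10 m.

Working in km (1 km = 1000 m; β in km⁻¹ = β in m⁻¹ × 1000):
phi/phi₀ = 1/10 ⇒ exp(−β·d) = 1/10 ⇒ d = ln(10) / β
d = 2.3026 / 0.239 = 9.634 km

9630 m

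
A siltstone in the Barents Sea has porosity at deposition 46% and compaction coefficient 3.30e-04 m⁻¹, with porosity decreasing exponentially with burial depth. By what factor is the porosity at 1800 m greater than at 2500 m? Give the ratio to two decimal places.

1.26

Working in km (1 km = 1000 m; k in km⁻¹ = k in m⁻¹ × 1000):
phi(z₁)/phi(z₂) = e^(−k·z₁)/e^(−k·z₂) = e^{k(z₂−z₁)}
= exp(0.33 × 0.7) = exp(0.231) = 1.2599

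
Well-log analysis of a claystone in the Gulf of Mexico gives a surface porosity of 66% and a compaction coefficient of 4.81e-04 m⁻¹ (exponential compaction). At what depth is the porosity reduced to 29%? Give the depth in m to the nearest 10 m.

1710 m

Working in km (1 km = 1000 m; c in km⁻¹ = c in m⁻¹ × 1000):
Invert Athy's law: Z = ln(n₀/n) / c
Z = ln(0.66/0.29) / 0.481 = ln(2.276) / 0.481 = 0.8224 / 0.481 = 1.710 km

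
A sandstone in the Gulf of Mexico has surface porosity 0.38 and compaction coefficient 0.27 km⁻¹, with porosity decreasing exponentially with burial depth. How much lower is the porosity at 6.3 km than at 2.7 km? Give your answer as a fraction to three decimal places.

0.114

φ(2.7) = 0.38·e^(−0.27×2.7) = 0.1833
φ(6.3) = 0.38·e^(−0.27×6.3) = 0.0694
Δφ = 0.1833 − 0.0694 = 0.1140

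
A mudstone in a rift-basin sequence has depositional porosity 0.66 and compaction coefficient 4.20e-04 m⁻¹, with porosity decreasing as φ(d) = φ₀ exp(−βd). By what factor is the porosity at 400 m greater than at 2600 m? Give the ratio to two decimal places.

Working in km (1 km = 1000 m; β in km⁻¹ = β in m⁻¹ × 1000):
φ(d₁)/φ(d₂) = e^(−β·d₁)/e^(−β·d₂) = e^{β(d₂−d₁)}
= exp(0.42 × 2.2) = exp(0.924) = 2.5193

2.52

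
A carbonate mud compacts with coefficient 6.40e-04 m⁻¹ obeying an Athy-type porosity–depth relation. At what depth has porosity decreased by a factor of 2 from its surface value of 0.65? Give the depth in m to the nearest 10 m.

1080 m

Working in km (1 km = 1000 m; β in km⁻¹ = β in m⁻¹ × 1000):
n/n₀ = 1/2 ⇒ exp(−β·d) = 1/2 ⇒ d = ln(2) / β
d = 0.6931 / 0.64 = 1.083 km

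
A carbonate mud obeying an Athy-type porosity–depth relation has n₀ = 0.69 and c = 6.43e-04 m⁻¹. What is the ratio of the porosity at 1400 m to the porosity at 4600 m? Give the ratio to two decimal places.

Working in km (1 km = 1000 m; c in km⁻¹ = c in m⁻¹ × 1000):
n(Z₁)/n(Z₂) = e^(−c·Z₁)/e^(−c·Z₂) = e^{c(Z₂−Z₁)}
= exp(0.643 × 3.2) = exp(2.058) = 7.8272

7.83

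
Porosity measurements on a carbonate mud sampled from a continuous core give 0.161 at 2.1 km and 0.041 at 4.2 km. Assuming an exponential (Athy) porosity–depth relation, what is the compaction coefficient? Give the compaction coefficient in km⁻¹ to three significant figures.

Athy: φ(Z) = φ₀ e^(−cZ) ⇒ φ₁/φ₂ = e^{c(Z₂−Z₁)} ⇒ c = ln(φ₁/φ₂)/(Z₂−Z₁)
c = ln(0.161/0.041) / (4.2 − 2.1) = ln(3.927) / 2.1 = 1.3678 / 2.1 = 0.6513 km⁻¹

0.651 km⁻¹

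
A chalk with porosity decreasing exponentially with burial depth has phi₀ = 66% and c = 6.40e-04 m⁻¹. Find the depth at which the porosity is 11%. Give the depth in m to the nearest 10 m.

Working in km (1 km = 1000 m; c in km⁻¹ = c in m⁻¹ × 1000):
Invert Athy's law: d = ln(phi₀/phi) / c
d = ln(0.66/0.11) / 0.64 = ln(6) / 0.64 = 1.7918 / 0.64 = 2.800 km

2800 m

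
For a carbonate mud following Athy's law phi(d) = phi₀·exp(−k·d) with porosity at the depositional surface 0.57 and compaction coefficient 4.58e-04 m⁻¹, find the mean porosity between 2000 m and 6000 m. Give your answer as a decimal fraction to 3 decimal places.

Working in km (1 km = 1000 m; k in km⁻¹ = k in m⁻¹ × 1000):
⟨phi⟩ = (1/(d₂−d₁)) ∫ phi₀ e^(−kd) dd = phi₀·(e^(−k·d₁) − e^(−k·d₂)) / (k·(d₂−d₁))
e^(−0.458×2) = 0.4001; e^(−0.458×6) = 0.0641
⟨phi⟩ = 0.57 × (0.4001 − 0.0641) / (0.458 × 4) = 0.57 × 0.1834 = 0.1046

0.105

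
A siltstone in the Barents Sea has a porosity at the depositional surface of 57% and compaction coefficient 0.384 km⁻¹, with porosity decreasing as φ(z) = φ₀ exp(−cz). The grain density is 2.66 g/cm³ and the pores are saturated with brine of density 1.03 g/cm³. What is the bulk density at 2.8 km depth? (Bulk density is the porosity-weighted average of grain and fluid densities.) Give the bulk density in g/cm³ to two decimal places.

2.34 g/cm³

Porosity at depth: φ = 0.57·exp(−0.384×2.8) = 0.57×0.3412 = 0.1945
Bulk density: ρ_b = (1−φ)ρ_g + φ·ρ_f = 0.8055×2.66 + 0.1945×1.03
       = 2.143 + 0.200 = 2.343 g/cm³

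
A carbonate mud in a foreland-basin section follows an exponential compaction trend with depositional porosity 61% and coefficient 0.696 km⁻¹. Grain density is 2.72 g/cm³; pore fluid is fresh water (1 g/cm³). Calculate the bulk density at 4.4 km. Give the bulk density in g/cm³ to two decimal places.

2.67 g/cm³

Porosity at depth: phi = 0.61·exp(−0.696×4.4) = 0.61×0.0468 = 0.0285
Bulk density: ρ_b = (1−phi)ρ_g + phi·ρ_f = 0.9715×2.72 + 0.0285×1
       = 2.642 + 0.029 = 2.671 g/cm³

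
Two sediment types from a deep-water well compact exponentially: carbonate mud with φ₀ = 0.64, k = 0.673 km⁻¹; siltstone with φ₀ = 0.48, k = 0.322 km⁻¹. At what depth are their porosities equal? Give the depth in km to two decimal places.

0.82 km

Set φ₀ₐ e^(−kₐd) = φ₀ᵦ e^(−kᵦd) ⇒ ln(φ₀ₐ/φ₀ᵦ) = (kₐ − kᵦ)·d
d = ln(0.64/0.48) / (0.673 − 0.322) = 0.2877 / 0.351 = 0.820 km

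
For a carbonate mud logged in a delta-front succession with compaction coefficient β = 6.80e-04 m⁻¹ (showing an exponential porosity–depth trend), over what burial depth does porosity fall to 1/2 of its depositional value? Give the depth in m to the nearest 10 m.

Working in km (1 km = 1000 m; β in km⁻¹ = β in m⁻¹ × 1000):
phi/phi₀ = 1/2 ⇒ exp(−β·d) = 1/2 ⇒ d = ln(2) / β
d = 0.6931 / 0.68 = 1.019 km

1020 m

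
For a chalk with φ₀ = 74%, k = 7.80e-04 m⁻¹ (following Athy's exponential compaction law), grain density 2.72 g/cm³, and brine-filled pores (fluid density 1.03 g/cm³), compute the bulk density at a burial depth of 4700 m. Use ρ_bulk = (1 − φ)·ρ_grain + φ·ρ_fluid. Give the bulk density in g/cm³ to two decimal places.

Working in km (1 km = 1000 m; k in km⁻¹ = k in m⁻¹ × 1000):
Porosity at depth: φ = 0.74·exp(−0.78×4.7) = 0.74×0.0256 = 0.0189
Bulk density: ρ_b = (1−φ)ρ_g + φ·ρ_f = 0.9811×2.72 + 0.0189×1.03
       = 2.669 + 0.019 = 2.688 g/cm³

2.69 g/cm³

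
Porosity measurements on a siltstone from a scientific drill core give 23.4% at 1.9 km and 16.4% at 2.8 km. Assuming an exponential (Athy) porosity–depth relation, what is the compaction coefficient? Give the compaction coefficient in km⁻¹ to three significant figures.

0.395 km⁻¹

Athy: phi(z) = phi₀ e^(−βz) ⇒ phi₁/phi₂ = e^{β(z₂−z₁)} ⇒ β = ln(phi₁/phi₂)/(z₂−z₁)
β = ln(0.234/0.164) / (2.8 − 1.9) = ln(1.427) / 0.9 = 0.3555 / 0.9 = 0.3949 km⁻¹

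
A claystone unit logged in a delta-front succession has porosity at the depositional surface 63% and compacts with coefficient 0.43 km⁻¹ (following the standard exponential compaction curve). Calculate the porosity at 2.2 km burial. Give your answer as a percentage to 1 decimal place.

φ = φ₀·exp(−k·d) = 0.63 × exp(−0.43 × 2.2) = 0.63 × exp(−0.946)
  = 0.63 × 0.3883 = 0.2446

24.5%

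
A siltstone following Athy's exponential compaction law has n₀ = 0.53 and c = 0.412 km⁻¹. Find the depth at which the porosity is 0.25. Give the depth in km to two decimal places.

1.82 km

Invert Athy's law: d = ln(n₀/n) / c
d = ln(0.53/0.25) / 0.412 = ln(2.12) / 0.412 = 0.7514 / 0.412 = 1.824 km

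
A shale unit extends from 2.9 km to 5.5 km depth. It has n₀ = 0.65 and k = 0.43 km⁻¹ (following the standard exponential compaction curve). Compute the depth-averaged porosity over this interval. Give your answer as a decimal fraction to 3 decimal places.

0.112

⟨n⟩ = (1/(Z₂−Z₁)) ∫ n₀ e^(−kZ) dZ = n₀·(e^(−k·Z₁) − e^(−k·Z₂)) / (k·(Z₂−Z₁))
e^(−0.43×2.9) = 0.2874; e^(−0.43×5.5) = 0.0939
⟨n⟩ = 0.65 × (0.2874 − 0.0939) / (0.43 × 2.6) = 0.65 × 0.1730 = 0.1125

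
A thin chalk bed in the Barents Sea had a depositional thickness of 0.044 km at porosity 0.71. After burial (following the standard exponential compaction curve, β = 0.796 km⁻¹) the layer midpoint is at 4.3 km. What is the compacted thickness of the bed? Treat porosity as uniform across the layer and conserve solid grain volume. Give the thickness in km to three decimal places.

Porosity at 4.3 km: phi = 0.71·exp(−0.796×4.3) = 0.0232
Solid-volume conservation: h(1−phi) = h₀(1−phi₀) ⇒ h = h₀·(1−phi₀)/(1−phi)
h = 0.044 × (1 − 0.71)/(1 − 0.0232) = 0.044 × 0.2969 = 0.0131 km

0.013 km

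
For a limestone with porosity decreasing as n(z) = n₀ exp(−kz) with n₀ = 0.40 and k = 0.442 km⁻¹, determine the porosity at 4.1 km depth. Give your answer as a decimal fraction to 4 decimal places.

0.0653

n = n₀·exp(−k·z) = 0.4 × exp(−0.442 × 4.1) = 0.4 × exp(−1.812)
  = 0.4 × 0.1633 = 0.0653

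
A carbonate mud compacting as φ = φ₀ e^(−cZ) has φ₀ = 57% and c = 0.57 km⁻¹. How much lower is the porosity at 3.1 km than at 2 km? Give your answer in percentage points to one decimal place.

φ(2) = 0.57·e^(−0.57×2) = 0.1823
φ(3.1) = 0.57·e^(−0.57×3.1) = 0.0974
Δφ = 0.1823 − 0.0974 = 0.0849

8.5 percentage points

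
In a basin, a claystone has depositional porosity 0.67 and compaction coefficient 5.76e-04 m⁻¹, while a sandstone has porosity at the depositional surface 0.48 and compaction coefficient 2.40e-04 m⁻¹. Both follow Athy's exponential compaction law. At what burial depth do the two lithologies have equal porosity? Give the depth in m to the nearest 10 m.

Working in km (1 km = 1000 m; k in km⁻¹ = k in m⁻¹ × 1000):
Set φ₀ₐ e^(−kₐZ) = φ₀ᵦ e^(−kᵦZ) ⇒ ln(φ₀ₐ/φ₀ᵦ) = (kₐ − kᵦ)·Z
Z = ln(0.67/0.48) / (0.576 − 0.24) = 0.3335 / 0.336 = 0.993 km

990 m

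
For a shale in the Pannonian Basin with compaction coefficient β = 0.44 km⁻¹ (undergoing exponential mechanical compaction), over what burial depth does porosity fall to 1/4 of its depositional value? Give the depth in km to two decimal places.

phi/phi₀ = 1/4 ⇒ exp(−β·d) = 1/4 ⇒ d = ln(4) / β
d = 1.3863 / 0.44 = 3.151 km

3.15 km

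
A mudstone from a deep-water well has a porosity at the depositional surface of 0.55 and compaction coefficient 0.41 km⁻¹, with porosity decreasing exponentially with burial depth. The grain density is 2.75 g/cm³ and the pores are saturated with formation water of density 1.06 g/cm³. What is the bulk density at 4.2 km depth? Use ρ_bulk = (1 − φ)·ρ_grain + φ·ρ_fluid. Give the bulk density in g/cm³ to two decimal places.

Porosity at depth: φ = 0.55·exp(−0.41×4.2) = 0.55×0.1787 = 0.0983
Bulk density: ρ_b = (1−φ)ρ_g + φ·ρ_f = 0.9017×2.75 + 0.0983×1.06
       = 2.480 + 0.104 = 2.584 g/cm³

2.58 g/cm³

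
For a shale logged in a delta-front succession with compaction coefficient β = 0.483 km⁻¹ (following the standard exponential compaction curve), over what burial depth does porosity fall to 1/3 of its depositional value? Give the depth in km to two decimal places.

n/n₀ = 1/3 ⇒ exp(−β·Z) = 1/3 ⇒ Z = ln(3) / β
Z = 1.0986 / 0.483 = 2.275 km

2.27 km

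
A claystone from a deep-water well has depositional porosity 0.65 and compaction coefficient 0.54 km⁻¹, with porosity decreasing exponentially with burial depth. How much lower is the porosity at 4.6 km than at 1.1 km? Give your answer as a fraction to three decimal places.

φ(1.1) = 0.65·e^(−0.54×1.1) = 0.3589
φ(4.6) = 0.65·e^(−0.54×4.6) = 0.0542
Δφ = 0.3589 − 0.0542 = 0.3047

0.305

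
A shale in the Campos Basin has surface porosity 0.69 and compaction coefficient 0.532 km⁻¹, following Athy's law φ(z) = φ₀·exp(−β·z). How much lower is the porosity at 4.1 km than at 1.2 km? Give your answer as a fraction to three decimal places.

0.287

φ(1.2) = 0.69·e^(−0.532×1.2) = 0.3644
φ(4.1) = 0.69·e^(−0.532×4.1) = 0.0779
Δφ = 0.3644 − 0.0779 = 0.2865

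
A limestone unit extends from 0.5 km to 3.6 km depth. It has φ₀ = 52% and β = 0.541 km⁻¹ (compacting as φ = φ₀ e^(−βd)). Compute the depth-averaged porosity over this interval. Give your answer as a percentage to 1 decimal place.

19.2%

⟨φ⟩ = (1/(d₂−d₁)) ∫ φ₀ e^(−βd) dd = φ₀·(e^(−β·d₁) − e^(−β·d₂)) / (β·(d₂−d₁))
e^(−0.541×0.5) = 0.7630; e^(−0.541×3.6) = 0.1426
⟨φ⟩ = 0.52 × (0.7630 − 0.1426) / (0.541 × 3.1) = 0.52 × 0.3699 = 0.1924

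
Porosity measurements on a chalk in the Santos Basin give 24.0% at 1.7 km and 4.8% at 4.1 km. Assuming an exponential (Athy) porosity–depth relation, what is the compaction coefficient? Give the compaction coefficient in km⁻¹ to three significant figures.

0.671 km⁻¹

Athy: phi(Z) = phi₀ e^(−cZ) ⇒ phi₁/phi₂ = e^{c(Z₂−Z₁)} ⇒ c = ln(phi₁/phi₂)/(Z₂−Z₁)
c = ln(0.24/0.048) / (4.1 − 1.7) = ln(5) / 2.4 = 1.6094 / 2.4 = 0.6706 km⁻¹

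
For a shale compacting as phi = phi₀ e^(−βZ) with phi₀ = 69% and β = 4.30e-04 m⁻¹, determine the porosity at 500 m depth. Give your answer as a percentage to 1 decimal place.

55.7%

Working in km (1 km = 1000 m; β in km⁻¹ = β in m⁻¹ × 1000):
phi = phi₀·exp(−β·Z) = 0.69 × exp(−0.43 × 0.5) = 0.69 × exp(−0.215)
  = 0.69 × 0.8065 = 0.5565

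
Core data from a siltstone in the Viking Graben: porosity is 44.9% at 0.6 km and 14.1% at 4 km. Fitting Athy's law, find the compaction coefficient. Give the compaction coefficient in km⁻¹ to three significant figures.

0.341 km⁻¹

Athy: n(d) = n₀ e^(−cd) ⇒ n₁/n₂ = e^{c(d₂−d₁)} ⇒ c = ln(n₁/n₂)/(d₂−d₁)
c = ln(0.449/0.141) / (4 − 0.6) = ln(3.184) / 3.4 = 1.1583 / 3.4 = 0.3407 km⁻¹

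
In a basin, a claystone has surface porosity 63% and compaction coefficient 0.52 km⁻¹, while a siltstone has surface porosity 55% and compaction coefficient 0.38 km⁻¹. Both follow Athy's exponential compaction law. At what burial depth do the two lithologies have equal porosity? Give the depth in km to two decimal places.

Set phi₀ₐ e^(−kₐz) = phi₀ᵦ e^(−kᵦz) ⇒ ln(phi₀ₐ/phi₀ᵦ) = (kₐ − kᵦ)·z
z = ln(0.63/0.55) / (0.52 − 0.38) = 0.1358 / 0.14 = 0.970 km

0.97 km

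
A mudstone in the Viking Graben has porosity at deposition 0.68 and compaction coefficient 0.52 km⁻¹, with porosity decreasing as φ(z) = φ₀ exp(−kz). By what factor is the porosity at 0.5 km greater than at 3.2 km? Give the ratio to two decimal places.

4.07

φ(z₁)/φ(z₂) = e^(−k·z₁)/e^(−k·z₂) = e^{k(z₂−z₁)}
= exp(0.52 × 2.7) = exp(1.404) = 4.0715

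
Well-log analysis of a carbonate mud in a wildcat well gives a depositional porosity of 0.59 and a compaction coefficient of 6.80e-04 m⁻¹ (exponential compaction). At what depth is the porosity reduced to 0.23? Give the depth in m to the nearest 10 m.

1390 m

Working in km (1 km = 1000 m; k in km⁻¹ = k in m⁻¹ × 1000):
Invert Athy's law: Z = ln(φ₀/φ) / k
Z = ln(0.59/0.23) / 0.68 = ln(2.565) / 0.68 = 0.9420 / 0.68 = 1.385 km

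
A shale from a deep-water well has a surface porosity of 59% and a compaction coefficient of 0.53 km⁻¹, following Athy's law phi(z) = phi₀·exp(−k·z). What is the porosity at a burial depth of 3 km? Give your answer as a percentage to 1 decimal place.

phi = phi₀·exp(−k·z) = 0.59 × exp(−0.53 × 3) = 0.59 × exp(−1.59)
  = 0.59 × 0.2039 = 0.1203

12.0%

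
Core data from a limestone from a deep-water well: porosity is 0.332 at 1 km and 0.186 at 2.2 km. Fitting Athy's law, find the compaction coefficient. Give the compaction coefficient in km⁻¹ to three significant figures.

0.483 km⁻¹

Athy: φ(Z) = φ₀ e^(−cZ) ⇒ φ₁/φ₂ = e^{c(Z₂−Z₁)} ⇒ c = ln(φ₁/φ₂)/(Z₂−Z₁)
c = ln(0.332/0.186) / (2.2 − 1) = ln(1.785) / 1.2 = 0.5794 / 1.2 = 0.4828 km⁻¹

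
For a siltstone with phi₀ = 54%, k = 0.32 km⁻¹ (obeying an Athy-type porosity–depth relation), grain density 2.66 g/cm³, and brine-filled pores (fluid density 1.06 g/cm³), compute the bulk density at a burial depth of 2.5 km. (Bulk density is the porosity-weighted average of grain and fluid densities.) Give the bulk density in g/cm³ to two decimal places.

2.27 g/cm³

Porosity at depth: phi = 0.54·exp(−0.32×2.5) = 0.54×0.4493 = 0.2426
Bulk density: ρ_b = (1−phi)ρ_g + phi·ρ_f = 0.7574×2.66 + 0.2426×1.06
       = 2.015 + 0.257 = 2.272 g/cm³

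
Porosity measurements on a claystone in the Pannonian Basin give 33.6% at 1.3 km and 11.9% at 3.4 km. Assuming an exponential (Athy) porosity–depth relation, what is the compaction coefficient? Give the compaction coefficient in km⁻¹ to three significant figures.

Athy: φ(z) = φ₀ e^(−βz) ⇒ φ₁/φ₂ = e^{β(z₂−z₁)} ⇒ β = ln(φ₁/φ₂)/(z₂−z₁)
β = ln(0.336/0.119) / (3.4 − 1.3) = ln(2.824) / 2.1 = 1.0380 / 2.1 = 0.4943 km⁻¹

0.494 km⁻¹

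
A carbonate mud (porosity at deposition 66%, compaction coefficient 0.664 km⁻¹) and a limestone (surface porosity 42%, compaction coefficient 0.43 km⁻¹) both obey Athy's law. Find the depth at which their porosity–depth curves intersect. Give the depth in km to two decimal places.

Set φ₀ₐ e^(−cₐZ) = φ₀ᵦ e^(−cᵦZ) ⇒ ln(φ₀ₐ/φ₀ᵦ) = (cₐ − cᵦ)·Z
Z = ln(0.66/0.42) / (0.664 − 0.43) = 0.4520 / 0.234 = 1.932 km

1.93 km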